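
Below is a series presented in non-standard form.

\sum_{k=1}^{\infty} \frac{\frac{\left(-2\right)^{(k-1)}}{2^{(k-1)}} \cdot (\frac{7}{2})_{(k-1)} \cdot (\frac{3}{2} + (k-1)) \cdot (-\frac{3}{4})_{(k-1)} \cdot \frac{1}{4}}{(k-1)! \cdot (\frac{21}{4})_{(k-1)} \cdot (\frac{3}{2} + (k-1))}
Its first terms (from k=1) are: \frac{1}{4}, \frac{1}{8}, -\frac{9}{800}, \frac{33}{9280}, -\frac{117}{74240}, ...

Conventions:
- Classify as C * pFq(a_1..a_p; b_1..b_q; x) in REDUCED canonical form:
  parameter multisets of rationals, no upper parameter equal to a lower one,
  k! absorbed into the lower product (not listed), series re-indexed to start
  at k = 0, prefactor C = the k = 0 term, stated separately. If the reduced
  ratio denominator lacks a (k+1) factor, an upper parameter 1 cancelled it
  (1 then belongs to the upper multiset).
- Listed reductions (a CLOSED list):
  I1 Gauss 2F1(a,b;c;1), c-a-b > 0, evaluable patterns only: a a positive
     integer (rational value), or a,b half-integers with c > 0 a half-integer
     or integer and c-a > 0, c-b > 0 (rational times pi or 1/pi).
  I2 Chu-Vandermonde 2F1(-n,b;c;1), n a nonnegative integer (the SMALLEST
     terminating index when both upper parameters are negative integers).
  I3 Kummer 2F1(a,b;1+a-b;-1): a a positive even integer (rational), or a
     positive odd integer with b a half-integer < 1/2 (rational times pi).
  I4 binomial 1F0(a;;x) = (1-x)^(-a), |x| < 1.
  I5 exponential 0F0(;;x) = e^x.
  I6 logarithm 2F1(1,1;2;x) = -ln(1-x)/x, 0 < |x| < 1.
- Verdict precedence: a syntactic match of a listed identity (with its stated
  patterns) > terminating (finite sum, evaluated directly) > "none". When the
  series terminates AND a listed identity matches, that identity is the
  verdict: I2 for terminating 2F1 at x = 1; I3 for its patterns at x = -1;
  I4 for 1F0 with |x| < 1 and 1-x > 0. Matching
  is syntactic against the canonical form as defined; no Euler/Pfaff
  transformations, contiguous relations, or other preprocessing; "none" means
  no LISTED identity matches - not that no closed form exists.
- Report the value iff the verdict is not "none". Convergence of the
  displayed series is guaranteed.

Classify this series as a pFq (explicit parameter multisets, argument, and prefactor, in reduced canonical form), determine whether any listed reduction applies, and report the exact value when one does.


Key observation: with t_0 = \frac{1}{4}, striking the common factor k + 3/2 reduces the term (C = 1/4).
Step ratio: r(k) = -1 * (k-\frac{3}{4}) (k+\frac{7}{2}) / [(k+\frac{21}{4}) (k+1)] - rational; roots negated = parameters, x = -1, C = \frac{1}{4}.

With C = \frac{1}{4}: the canonical form is 2F1(-\frac{3}{4}, \frac{7}{2}; \frac{21}{4}; -1). Verdict: none - at argument -1 the multisets {-\frac{3}{4}, \frac{7}{2}} ; {\frac{21}{4}} match no listed identity.


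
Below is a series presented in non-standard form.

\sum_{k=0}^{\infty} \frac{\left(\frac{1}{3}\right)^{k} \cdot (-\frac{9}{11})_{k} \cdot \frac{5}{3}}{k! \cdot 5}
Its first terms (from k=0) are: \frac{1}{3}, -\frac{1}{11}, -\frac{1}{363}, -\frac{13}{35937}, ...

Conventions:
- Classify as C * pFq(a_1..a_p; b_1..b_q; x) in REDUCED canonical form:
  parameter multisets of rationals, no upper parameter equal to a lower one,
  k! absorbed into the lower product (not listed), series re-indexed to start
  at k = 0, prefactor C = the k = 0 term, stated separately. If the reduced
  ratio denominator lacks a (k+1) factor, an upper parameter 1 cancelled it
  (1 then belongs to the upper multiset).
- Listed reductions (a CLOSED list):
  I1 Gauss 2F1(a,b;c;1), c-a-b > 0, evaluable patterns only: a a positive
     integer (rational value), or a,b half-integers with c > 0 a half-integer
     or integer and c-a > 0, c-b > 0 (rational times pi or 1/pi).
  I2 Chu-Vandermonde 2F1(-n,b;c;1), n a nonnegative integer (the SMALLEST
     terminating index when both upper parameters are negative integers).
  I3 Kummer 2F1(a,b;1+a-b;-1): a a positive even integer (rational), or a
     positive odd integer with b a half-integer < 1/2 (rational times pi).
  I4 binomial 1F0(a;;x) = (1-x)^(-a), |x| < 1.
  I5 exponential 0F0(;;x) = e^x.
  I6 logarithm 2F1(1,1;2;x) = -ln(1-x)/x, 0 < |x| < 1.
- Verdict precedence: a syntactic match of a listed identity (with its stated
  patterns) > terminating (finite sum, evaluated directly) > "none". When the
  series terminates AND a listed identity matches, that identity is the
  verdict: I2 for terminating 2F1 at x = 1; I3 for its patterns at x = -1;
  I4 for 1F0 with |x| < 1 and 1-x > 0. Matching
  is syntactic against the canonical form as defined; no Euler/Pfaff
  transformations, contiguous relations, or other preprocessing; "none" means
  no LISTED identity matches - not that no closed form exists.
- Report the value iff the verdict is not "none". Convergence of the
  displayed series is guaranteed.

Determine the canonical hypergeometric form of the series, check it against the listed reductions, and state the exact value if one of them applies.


Key observation: t_0 being \frac{1}{3}, the constant factors (C = 1/3, x = 1/3) combine into one prefactor.
Step ratio: r(k) = \frac{1}{3} * (k-\frac{9}{11}) / [(k+1)] - poly over poly, x = \frac{1}{3} from leading terms; C = \frac{1}{3} at k = 0.

x = \frac{1}{3} here; the reduced form reads 1F0, upper {-\frac{9}{11}}, lower {-}, C = \frac{1}{3}. Verdict (x = \frac{1}{3}): binomial (I4) applies (the 1F0 binomial series: exponent 9/11, x = \frac{1}{3}). Value: \frac{1}{3} \cdot \left(\frac{2}{3}\right)^{\frac{9}{11}}.


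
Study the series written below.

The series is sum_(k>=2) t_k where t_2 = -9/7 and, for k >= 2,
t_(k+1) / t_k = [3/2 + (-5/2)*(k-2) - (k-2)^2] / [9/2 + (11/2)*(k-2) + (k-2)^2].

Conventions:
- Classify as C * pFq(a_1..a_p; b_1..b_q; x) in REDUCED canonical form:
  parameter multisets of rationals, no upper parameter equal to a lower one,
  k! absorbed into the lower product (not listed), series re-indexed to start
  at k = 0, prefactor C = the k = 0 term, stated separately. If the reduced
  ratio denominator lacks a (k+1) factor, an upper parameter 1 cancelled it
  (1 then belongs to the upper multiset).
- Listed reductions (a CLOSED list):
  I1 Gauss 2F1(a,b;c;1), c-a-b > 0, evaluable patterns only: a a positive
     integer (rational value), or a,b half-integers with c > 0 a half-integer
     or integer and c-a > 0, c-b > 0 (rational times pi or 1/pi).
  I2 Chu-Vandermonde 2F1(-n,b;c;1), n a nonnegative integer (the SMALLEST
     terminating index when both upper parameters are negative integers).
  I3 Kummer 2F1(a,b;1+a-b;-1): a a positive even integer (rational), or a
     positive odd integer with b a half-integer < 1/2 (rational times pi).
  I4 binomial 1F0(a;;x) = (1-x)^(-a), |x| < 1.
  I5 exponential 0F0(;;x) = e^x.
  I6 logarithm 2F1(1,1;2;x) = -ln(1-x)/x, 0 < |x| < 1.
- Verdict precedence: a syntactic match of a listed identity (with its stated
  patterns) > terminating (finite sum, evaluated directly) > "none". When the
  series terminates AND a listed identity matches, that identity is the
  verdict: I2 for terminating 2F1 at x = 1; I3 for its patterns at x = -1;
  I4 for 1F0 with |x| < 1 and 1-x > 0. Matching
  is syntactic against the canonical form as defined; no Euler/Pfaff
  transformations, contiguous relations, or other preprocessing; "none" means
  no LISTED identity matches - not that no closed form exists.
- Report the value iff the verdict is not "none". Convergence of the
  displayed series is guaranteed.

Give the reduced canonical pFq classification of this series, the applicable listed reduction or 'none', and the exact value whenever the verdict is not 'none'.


x = -1 here; the reduced form reads 2F1, upper {-1/2, 3}, lower {9/2}, C = -9/7. Verdict: Kummer (I3) applies (x = -1; c = 9/2 equals 1+a-b for upper {-1/2, 3}: listed pattern). Sum: (-135/256) * pi.

Structural cue: from the first term -9/7: roots of the ratio polynomials (C = -9/7) are the negated parameters.
Ratio: r(k) = (-1) * (k-1/2) (k+3) / [(k+9/2) (k+1)] ; factor over Q: parameters, x = (-1), and C = -9/7.


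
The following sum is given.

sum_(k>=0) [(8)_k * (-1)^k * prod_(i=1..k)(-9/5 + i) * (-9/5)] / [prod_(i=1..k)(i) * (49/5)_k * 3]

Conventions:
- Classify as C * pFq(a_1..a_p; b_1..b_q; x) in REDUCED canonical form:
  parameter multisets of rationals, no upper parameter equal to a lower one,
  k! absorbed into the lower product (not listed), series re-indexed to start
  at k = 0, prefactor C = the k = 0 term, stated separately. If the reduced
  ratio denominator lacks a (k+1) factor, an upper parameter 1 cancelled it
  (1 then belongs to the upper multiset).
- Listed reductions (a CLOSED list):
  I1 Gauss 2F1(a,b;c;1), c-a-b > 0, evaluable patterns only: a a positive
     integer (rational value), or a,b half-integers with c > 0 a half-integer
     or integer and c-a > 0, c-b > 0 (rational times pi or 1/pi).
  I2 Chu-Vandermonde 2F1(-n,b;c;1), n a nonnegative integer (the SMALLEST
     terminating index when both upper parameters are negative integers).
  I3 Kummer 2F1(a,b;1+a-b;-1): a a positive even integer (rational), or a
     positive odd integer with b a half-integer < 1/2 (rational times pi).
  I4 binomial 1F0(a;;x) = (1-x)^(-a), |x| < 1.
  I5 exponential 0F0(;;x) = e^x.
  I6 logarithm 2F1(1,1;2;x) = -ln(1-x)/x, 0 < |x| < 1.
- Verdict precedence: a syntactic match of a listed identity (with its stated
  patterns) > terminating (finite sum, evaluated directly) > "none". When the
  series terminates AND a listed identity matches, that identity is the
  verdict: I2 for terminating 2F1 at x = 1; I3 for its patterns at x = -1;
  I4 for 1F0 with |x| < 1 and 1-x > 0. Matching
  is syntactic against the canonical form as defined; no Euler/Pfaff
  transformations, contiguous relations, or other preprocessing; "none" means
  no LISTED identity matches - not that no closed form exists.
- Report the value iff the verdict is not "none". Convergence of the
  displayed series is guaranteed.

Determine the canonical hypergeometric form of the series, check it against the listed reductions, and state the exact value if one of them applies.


Key observation: t_0 being -3/5, the running product (C = -3/5, x = -1) telescopes to a rising factorial.
Step ratio: r(k) = (-1) * (k-4/5) (k+8) / [(k+49/5) (k+1)] - poly over poly, x = (-1) from leading terms; C = -3/5 at k = 0.

This is -3/5 * 2F1(-4/5, 8; 49/5; -1) in reduced canonical form. Verdict: this is the Kummer evaluation I3 (x = -1; c = 49/5 equals 1+a-b for upper {-4/5, 8}: listed pattern). Hence: -211497/218750.


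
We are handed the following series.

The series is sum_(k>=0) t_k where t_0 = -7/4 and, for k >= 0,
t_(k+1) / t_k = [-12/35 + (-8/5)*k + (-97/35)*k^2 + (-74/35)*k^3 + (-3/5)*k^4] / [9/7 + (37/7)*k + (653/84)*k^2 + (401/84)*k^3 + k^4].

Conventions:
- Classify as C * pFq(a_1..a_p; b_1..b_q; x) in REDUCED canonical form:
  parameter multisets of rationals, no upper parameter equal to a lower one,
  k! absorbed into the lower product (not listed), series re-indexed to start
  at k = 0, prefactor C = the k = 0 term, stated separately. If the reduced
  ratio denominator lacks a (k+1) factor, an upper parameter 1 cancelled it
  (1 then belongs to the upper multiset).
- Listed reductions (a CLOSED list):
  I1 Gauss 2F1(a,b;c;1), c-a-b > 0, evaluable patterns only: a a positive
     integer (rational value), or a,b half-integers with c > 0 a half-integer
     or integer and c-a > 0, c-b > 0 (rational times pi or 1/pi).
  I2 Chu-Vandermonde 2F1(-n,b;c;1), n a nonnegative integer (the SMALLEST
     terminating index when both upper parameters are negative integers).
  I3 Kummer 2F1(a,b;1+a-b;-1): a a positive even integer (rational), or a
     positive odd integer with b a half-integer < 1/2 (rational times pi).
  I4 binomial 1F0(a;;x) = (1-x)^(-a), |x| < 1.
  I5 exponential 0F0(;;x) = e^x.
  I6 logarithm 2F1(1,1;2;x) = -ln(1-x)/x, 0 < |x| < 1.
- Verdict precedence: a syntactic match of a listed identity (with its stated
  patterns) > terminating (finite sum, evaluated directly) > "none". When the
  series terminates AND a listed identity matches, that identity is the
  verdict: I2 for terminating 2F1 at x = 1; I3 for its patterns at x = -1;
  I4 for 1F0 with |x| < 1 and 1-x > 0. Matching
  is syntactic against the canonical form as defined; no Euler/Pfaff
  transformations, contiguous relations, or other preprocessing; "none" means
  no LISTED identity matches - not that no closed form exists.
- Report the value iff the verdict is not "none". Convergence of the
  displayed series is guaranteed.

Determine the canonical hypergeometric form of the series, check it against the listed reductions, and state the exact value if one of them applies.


This is -7/4 * 2F1(1, 1; 9/4; -3/5) in reduced canonical form. Verdict: none. No listed pattern accepts 2F1(1, 1; 9/4; -3/5).

Structural cue: with t_0 = -7/4, cancel k + 2/3 from the displayed ratio first; then C = -7/4, x = -3/5.
Ratio: r(k) = (-3/5) * (k+1) (k+1) / [(k+9/4) (k+1)] - poly over poly, x = (-3/5) from leading terms; C = -7/4 at k = 0.


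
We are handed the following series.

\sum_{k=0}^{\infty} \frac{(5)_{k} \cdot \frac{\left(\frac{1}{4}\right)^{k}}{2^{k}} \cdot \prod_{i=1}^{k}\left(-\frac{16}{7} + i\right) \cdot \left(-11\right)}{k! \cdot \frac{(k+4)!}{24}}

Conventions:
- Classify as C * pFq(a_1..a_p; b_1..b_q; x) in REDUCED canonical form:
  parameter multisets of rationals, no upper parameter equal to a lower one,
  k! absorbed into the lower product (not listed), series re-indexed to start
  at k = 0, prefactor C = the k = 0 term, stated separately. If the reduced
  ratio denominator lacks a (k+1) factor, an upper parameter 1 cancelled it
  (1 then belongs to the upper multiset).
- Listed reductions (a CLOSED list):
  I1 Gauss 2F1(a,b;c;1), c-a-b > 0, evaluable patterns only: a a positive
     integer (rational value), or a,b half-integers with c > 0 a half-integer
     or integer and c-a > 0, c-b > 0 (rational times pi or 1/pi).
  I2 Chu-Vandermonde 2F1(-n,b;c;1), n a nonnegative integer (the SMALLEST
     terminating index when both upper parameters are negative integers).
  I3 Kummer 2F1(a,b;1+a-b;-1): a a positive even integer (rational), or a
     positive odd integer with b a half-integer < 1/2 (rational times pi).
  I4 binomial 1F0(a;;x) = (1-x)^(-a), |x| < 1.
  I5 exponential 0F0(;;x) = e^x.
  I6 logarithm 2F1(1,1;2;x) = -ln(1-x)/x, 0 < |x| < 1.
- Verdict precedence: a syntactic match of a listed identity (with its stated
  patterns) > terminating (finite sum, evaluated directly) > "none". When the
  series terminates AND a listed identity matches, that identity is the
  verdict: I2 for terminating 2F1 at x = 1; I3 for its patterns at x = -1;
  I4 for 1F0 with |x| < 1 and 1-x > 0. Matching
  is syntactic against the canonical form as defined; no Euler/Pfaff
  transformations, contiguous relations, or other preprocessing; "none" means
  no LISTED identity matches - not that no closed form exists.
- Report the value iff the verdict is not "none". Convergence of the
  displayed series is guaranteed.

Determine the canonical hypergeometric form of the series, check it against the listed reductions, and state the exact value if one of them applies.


At argument \frac{1}{8}: a 1F0 with upper {-\frac{9}{7}}, lower {-}, scaled by C = -11. Verdict: binomial (I4) applies (the 1F0 binomial series: exponent 9/7, x = \frac{1}{8}). Hence: \left(-11\right) \cdot \left(\frac{7}{8}\right)^{\frac{9}{7}}.

The tell: t_0 = -11 here, and the denominator's factorial ratio (C = -11, x = 1/8) is a lower Pochhammer.
Consecutive-term ratio: r(k) = \frac{1}{8} * (k-\frac{9}{7}) / [(k+1)] - rational in k. x = \frac{1}{8}; t_0 = -11; negate the roots.


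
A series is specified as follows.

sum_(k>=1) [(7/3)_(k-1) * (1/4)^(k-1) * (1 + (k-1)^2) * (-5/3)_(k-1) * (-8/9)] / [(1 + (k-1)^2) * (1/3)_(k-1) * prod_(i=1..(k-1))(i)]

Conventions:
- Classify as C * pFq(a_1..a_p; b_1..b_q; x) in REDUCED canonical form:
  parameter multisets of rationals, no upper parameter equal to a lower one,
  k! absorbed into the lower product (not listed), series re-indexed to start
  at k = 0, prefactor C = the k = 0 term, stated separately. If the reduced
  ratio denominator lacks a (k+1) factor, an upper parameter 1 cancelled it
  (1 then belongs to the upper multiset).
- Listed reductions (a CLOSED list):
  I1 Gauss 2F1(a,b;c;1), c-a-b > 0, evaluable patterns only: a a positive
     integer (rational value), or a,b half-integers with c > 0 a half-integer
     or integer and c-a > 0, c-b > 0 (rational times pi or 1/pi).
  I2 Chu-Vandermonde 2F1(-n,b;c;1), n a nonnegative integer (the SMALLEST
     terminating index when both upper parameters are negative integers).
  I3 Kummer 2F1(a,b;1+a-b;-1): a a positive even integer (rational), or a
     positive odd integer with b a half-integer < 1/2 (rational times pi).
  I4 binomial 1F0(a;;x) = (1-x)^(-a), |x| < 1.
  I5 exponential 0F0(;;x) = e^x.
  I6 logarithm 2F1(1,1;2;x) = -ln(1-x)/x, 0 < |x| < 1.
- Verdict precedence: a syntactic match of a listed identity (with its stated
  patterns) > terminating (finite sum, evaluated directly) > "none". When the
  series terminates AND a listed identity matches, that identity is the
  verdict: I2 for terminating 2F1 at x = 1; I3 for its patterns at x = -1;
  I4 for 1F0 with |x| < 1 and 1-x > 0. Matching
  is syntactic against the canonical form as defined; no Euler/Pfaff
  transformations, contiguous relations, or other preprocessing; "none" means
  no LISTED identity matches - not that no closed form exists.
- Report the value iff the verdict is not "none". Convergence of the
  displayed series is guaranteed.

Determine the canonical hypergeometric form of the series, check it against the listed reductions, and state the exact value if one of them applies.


The tell: with t_0 = -8/9, k^2 + 1 divides numerator and denominator alike; C = -8/9 after cancelling.
Term ratio: r(k) = (1/4) * (k-5/3) (k+7/3) / [(k+1/3) (k+1)] - rational in k, leading ratio (1/4); with t_0 = -8/9, classification follows.

The series (x = 1/4) is 2F1: upper {-5/3, 7/3}, lower {1/3}, prefactor -8/9. Verdict: none - this 2F1 at x = 1/4 matches no listed pattern, and upper {-5/3, 7/3} holds no stopper.


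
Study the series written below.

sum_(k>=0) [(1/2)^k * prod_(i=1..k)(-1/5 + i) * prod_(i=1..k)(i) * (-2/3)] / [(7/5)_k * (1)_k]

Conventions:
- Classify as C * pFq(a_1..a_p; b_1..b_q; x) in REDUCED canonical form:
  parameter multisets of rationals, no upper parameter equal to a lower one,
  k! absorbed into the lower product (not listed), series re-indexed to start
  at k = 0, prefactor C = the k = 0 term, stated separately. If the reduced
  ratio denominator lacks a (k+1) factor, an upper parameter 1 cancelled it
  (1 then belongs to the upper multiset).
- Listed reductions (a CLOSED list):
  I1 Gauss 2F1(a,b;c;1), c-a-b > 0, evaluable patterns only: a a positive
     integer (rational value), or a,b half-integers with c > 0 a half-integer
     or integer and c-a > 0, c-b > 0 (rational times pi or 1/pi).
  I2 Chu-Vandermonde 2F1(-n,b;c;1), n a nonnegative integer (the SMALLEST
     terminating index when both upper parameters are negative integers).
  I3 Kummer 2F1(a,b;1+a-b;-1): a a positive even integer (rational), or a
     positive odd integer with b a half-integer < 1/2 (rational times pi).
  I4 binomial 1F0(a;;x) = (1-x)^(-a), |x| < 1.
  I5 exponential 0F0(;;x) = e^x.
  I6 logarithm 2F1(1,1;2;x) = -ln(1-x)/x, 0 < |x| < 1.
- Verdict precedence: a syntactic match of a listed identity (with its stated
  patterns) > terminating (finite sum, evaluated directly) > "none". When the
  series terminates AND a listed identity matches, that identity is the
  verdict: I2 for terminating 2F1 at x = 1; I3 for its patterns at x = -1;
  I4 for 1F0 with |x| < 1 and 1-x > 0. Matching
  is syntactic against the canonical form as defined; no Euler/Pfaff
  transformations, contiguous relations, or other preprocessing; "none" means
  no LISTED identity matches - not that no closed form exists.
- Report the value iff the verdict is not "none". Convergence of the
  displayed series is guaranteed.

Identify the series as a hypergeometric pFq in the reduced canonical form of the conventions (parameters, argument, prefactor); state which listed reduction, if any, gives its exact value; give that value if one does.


Key step: from the first term -2/3: (1)_k (C = -2/3) is k! itself.
Adjacent-term ratio: r(k) = (1/2) * (k+4/5) (k+1) / [(k+7/5) (k+1)] - rational in k. x = (1/2); t_0 = -2/3; negate the roots.

The series (x = 1/2) is 2F1: upper {4/5, 1}, lower {7/5}, prefactor -2/3. Verdict: none - this 2F1 at x = 1/2 matches no listed pattern, and upper {4/5, 1} holds no stopper.


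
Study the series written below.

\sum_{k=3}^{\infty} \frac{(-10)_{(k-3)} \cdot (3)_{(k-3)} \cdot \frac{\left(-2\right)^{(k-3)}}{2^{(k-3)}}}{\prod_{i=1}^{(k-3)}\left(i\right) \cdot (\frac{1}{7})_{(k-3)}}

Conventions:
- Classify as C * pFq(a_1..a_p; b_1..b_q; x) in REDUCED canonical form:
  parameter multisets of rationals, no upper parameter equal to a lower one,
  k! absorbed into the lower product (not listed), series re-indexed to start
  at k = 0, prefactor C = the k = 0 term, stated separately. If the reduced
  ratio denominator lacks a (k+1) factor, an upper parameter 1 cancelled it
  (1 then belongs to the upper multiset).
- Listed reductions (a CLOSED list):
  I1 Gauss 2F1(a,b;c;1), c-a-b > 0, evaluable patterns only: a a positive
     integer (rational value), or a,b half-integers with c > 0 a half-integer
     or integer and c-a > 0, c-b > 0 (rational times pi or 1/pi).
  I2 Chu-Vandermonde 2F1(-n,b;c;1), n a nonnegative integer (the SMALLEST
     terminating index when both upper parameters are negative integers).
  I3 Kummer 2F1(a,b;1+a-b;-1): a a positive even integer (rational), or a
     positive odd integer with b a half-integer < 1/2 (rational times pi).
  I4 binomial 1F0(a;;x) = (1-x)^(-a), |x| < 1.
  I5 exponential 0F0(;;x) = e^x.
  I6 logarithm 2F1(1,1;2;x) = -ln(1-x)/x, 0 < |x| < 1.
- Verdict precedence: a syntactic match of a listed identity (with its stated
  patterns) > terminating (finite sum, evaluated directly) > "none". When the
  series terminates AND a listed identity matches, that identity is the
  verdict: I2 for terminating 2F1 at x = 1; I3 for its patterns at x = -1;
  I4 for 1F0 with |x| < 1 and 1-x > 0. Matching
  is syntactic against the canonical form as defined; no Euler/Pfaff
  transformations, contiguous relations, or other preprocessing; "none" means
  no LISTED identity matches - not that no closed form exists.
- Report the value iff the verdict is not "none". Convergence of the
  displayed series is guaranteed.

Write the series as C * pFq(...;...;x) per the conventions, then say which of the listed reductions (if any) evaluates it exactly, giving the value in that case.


Reduced: x = -1, 2F1, upper = {-10, 3}, lower = {\frac{1}{7}}, C = 1. Verdict: terminating. With -10 upstairs the series is a 11-term polynomial sum; evaluated term by term. Its exact value is \frac{13983538471599}{20849840}.

Key observation: t_0 = 1 here, and the product of the first k integers (prefactor 1) is k!.
Ratio: r(k) = -1 * (k-10) (k+3) / [(k+\frac{1}{7}) (k+1)] - poly over poly, x = -1 from leading terms; C = 1 at k = 0.


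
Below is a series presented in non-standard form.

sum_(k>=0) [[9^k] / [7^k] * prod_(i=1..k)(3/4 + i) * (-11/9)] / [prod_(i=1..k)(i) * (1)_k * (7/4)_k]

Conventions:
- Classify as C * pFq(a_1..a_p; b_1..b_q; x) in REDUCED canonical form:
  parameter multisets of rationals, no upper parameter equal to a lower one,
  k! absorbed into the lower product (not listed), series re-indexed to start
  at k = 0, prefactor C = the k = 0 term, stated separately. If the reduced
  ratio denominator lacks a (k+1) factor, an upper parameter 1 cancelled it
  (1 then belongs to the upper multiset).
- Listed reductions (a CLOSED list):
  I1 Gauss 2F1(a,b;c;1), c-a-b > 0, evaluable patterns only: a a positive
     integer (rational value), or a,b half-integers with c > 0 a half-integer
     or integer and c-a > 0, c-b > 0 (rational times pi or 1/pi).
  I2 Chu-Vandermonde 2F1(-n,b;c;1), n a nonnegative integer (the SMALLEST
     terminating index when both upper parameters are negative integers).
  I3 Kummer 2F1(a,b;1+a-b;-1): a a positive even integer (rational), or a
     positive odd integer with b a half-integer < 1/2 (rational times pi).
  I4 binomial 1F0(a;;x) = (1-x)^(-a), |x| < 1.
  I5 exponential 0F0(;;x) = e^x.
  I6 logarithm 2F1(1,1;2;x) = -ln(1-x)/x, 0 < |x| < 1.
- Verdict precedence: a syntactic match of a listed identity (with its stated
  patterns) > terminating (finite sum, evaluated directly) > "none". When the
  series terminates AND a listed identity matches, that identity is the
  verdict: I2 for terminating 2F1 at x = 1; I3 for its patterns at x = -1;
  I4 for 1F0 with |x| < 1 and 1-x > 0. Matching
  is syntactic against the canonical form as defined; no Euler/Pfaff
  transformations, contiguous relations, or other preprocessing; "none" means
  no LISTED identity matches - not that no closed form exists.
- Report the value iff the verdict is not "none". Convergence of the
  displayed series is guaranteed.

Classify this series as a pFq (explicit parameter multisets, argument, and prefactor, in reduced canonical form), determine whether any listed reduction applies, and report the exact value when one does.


x = 9/7 here; the reduced form reads 0F1, upper {-}, lower {1}, C = -11/9. Verdict: none. A 0F1 with upper {-} fits none of I1-I6 at x = 9/7; the sum runs forever.

Key step: with t_0 = -11/9, the running product (prefactor -11/9) telescopes to a rising factorial.
Step ratio: r(k) = (9/7) * 1 / [(k+1) (k+1)] - rational; roots negated = parameters, x = (9/7), C = -11/9.


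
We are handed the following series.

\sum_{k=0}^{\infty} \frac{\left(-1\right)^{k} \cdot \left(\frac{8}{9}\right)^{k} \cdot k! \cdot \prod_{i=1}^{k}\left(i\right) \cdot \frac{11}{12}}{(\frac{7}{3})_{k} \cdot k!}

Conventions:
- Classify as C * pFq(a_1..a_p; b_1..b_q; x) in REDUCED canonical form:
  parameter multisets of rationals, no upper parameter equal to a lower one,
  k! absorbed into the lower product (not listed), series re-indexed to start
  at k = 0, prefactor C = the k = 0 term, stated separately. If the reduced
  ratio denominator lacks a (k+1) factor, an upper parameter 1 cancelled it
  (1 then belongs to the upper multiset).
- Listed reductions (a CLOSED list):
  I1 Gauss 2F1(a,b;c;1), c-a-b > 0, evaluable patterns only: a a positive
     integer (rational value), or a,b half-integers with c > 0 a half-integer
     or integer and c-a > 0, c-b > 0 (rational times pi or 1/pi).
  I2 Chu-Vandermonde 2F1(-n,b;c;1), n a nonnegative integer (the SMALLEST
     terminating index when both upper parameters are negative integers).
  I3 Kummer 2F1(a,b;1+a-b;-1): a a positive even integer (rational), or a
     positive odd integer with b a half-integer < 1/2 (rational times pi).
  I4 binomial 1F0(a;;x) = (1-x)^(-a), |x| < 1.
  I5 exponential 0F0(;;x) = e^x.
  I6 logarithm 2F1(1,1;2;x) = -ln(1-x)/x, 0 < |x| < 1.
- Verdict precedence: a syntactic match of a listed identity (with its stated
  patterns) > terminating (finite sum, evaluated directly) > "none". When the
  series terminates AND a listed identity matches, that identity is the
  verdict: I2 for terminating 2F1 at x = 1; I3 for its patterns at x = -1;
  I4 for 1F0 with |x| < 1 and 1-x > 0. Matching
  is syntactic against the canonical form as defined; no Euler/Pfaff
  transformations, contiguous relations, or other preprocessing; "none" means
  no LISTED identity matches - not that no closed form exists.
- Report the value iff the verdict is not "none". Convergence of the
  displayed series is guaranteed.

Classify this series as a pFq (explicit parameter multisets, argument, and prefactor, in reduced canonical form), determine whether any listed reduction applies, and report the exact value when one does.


At argument -\frac{8}{9}: a 2F1 with upper {1, 1}, lower {\frac{7}{3}}, scaled by C = \frac{11}{12}. Verdict: none (x = -\frac{8}{9}): each listed identity misses the multisets {1, 1} ; {\frac{7}{3}}.

Structural cue: t_0 = \frac{11}{12} here, and the running product (prefactor 11/12) telescopes to a rising factorial.
Term ratio: r(k) = -\frac{8}{9} * (k+1) (k+1) / [(k+\frac{7}{3}) (k+1)] ; factor over Q: parameters, x = -\frac{8}{9}, and C = \frac{11}{12}.


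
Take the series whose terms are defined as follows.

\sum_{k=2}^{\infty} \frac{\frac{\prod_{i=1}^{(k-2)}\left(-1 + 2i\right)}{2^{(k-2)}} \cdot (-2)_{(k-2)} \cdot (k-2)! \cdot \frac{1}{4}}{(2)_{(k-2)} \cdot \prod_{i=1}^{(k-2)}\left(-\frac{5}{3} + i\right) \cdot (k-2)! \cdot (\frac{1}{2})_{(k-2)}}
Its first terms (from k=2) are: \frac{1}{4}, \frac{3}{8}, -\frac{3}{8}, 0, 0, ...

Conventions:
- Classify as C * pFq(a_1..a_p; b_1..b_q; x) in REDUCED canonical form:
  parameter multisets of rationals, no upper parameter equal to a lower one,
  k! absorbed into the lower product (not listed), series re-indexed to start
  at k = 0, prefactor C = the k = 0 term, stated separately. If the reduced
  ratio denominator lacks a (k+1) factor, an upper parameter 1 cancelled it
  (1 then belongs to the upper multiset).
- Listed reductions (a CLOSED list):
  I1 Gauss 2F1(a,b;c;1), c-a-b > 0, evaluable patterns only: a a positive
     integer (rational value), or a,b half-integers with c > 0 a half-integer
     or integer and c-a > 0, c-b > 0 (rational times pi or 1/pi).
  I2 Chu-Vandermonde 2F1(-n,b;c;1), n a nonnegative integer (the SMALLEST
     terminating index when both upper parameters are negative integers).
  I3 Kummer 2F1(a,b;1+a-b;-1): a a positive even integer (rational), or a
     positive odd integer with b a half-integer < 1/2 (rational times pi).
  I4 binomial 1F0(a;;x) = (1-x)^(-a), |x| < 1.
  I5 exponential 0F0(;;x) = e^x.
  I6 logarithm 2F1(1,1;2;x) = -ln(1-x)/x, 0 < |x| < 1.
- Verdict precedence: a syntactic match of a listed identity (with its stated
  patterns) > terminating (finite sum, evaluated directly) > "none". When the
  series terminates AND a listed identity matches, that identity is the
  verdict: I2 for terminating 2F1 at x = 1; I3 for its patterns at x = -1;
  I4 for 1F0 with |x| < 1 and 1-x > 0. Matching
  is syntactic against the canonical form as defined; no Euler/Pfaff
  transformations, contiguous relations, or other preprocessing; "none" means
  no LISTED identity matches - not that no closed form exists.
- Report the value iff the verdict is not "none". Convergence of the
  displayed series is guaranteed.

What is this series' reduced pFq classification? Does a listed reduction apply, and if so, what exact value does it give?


The tell: from the first term \frac{1}{4}: the parameter 1/2 appears in both the upper and lower lists and cancels.
Adjacent-term ratio: r(k) = 1 * (k-2) (k+1) / [(k-\frac{2}{3}) (k+2) (k+1)] - rational in k, leading ratio 1; with t_0 = \frac{1}{4}, classification follows.

Classification (C = \frac{1}{4}): 2F2 with upper {-2, 1}, lower {-\frac{2}{3}, 2}, argument x = 1. Verdict: terminating. (-2)_k vanishes past k = 2, leaving a 3-term sum, computed directly. Its exact value is \frac{1}{4}.


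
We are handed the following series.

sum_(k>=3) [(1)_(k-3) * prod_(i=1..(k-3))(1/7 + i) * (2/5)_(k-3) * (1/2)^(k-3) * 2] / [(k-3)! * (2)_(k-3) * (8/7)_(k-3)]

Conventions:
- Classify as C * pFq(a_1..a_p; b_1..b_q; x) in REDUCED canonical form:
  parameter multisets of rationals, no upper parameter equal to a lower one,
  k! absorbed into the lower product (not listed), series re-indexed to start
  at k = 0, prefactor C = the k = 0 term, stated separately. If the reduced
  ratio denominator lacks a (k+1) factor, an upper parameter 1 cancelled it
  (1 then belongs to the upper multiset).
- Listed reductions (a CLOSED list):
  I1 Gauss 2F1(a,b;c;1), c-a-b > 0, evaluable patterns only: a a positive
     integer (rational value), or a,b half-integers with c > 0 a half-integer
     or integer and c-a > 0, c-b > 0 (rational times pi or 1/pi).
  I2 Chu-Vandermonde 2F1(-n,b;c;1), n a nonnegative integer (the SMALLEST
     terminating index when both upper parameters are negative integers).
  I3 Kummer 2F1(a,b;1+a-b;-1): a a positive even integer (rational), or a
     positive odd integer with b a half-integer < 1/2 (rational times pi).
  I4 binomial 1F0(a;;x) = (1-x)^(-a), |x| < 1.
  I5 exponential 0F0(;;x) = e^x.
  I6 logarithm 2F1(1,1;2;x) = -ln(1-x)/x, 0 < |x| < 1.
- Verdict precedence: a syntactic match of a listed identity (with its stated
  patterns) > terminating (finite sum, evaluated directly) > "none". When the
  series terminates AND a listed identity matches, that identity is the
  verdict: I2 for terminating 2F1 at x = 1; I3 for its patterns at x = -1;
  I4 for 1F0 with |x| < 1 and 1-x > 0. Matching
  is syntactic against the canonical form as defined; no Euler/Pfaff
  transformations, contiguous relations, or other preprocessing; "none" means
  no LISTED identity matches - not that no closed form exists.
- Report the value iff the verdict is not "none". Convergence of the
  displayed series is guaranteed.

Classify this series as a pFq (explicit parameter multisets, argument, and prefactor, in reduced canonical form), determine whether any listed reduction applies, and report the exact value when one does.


At argument 1/2: a 2F1 with upper {2/5, 1}, lower {2}, scaled by C = 2. Verdict: none. No listed pattern accepts 2F1(2/5, 1; 2; 1/2).

The tell: from the first term 2: the running product (C = 2) telescopes to a rising factorial.
Consecutive-term ratio: r(k) = (1/2) * (k+2/5) (k+1) / [(k+2) (k+1)] - rational; roots negated = parameters, x = (1/2), C = 2.


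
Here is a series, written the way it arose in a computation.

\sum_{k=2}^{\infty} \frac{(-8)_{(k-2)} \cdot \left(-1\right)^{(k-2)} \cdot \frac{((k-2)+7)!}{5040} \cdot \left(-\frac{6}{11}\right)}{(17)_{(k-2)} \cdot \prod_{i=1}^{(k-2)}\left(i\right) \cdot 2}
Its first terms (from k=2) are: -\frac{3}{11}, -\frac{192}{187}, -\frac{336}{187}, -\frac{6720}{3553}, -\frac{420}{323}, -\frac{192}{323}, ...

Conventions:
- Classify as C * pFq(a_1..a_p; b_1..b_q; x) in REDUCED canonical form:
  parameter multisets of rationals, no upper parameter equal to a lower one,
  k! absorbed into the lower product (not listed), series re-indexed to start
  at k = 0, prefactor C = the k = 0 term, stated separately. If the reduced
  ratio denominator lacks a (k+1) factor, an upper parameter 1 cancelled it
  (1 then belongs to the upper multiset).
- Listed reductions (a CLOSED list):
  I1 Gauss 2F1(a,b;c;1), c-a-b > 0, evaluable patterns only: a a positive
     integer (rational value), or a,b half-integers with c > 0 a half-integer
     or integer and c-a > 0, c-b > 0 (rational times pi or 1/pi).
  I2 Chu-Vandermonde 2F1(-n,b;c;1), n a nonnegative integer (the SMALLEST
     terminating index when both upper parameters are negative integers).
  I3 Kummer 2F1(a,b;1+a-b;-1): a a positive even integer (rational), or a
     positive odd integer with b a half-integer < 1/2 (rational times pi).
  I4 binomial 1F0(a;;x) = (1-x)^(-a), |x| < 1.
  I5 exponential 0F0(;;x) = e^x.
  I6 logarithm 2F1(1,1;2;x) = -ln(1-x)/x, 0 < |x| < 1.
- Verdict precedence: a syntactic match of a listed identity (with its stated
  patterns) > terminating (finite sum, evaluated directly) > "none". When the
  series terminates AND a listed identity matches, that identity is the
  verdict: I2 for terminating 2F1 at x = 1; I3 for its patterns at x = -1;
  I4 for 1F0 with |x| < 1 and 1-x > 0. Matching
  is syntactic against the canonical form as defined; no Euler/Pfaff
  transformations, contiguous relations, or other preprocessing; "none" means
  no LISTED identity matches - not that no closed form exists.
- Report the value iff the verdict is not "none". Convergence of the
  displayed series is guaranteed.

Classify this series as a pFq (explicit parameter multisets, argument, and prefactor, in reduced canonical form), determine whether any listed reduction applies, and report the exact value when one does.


Canonical form: C = -\frac{3}{11} times 2F1 with upper {-8, 8}, lower {17}, x = -1. Verdict: the Kummer evaluation I3 matches (x = -1; c = 17 equals 1+a-b for upper {-8, 8}: listed pattern). Its exact value is -\frac{78}{11}.

First insight: from the first term -\frac{3}{11}: the product of the first k integers (prefactor -3/11) is k!.
Consecutive-term ratio: r(k) = -1 * (k-8) (k+8) / [(k+17) (k+1)] - rational; roots negated = parameters, x = -1, C = -\frac{3}{11}.


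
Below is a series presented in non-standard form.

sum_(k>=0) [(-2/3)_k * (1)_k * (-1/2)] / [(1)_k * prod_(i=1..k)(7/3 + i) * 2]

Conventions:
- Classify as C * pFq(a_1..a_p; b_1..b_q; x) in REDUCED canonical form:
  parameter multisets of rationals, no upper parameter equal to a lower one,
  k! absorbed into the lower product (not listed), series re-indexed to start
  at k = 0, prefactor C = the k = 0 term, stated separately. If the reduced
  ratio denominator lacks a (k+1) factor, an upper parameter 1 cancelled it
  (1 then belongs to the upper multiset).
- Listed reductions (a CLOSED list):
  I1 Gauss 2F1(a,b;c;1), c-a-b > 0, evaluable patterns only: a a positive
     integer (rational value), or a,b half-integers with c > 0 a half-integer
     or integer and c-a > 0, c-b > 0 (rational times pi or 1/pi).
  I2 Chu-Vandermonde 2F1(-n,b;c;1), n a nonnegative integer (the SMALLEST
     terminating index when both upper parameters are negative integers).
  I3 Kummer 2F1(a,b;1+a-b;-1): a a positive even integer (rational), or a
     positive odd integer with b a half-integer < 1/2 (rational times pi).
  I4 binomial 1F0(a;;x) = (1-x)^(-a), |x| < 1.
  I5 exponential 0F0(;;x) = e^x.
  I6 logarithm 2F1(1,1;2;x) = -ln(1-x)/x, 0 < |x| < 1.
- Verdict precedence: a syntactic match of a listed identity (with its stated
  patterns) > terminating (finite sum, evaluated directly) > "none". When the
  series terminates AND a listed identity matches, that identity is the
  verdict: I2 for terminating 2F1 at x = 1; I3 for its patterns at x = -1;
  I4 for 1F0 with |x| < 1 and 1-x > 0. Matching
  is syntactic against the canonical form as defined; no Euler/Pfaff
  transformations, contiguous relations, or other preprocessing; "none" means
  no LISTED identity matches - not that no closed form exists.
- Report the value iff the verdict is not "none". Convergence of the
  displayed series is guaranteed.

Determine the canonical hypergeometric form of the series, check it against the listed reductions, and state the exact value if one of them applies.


Reduced: x = 1, 2F1, upper = {-2/3, 1}, lower = {10/3}, C = -1/4. Verdict: Gauss's theorem (I1) applies (x = 1: the Gamma ratio telescopes since c-a-b = 3 > 0 and a = 1 in Z>0). Exact value: -7/36.

First insight: from the first term -1/4: the lower running product (C = -1/4) is a rising factorial.
Consecutive-term ratio: r(k) = 1 * (k-2/3) (k+1) / [(k+10/3) (k+1)] - poly over poly, x = 1 from leading terms; C = -1/4 at k = 0.


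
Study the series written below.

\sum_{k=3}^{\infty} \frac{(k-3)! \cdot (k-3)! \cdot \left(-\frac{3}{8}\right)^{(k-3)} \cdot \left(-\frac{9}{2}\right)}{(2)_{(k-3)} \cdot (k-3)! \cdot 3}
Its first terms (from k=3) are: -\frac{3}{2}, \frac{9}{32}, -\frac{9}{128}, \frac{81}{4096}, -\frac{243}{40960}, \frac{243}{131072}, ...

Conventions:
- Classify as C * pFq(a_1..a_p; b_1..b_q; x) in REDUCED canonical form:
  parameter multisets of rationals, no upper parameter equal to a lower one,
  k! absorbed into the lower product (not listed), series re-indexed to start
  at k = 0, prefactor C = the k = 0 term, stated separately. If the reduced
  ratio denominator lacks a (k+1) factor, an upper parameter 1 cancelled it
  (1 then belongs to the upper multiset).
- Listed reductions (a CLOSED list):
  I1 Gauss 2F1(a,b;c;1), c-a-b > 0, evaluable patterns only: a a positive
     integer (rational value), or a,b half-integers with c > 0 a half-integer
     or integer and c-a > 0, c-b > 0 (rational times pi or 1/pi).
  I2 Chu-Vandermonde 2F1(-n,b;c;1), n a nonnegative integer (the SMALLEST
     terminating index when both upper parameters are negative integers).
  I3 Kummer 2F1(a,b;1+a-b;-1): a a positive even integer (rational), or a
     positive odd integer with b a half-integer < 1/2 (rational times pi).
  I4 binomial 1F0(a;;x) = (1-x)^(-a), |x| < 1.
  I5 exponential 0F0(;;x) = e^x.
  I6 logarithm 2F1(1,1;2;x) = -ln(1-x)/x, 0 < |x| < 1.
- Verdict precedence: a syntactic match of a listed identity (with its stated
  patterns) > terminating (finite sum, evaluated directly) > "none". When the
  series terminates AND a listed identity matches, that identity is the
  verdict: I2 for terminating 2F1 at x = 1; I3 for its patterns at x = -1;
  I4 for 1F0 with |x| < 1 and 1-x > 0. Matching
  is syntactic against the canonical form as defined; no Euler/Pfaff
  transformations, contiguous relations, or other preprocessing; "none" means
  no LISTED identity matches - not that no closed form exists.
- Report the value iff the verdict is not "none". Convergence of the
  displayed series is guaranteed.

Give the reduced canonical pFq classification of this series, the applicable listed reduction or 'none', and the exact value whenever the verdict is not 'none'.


Classification (C = -\frac{3}{2}): 2F1 with upper {1, 1}, lower {2}, argument x = -\frac{3}{8}. Verdict: the logarithmic series (I6) applies (the logarithm: parameters (1,1;2), x = -\frac{3}{8}). Its exact value is \left(-4\right) \cdot \ln\left(\frac{11}{8}\right).

Key observation: with t_0 = -\frac{3}{2}, the factorial ratio (C = -3/2) (k+a-1)!/(a-1)! is a rising factorial (a)_k.
Consecutive-term ratio: r(k) = -\frac{3}{8} * (k+1) (k+1) / [(k+2) (k+1)] - rational in k. x = -\frac{3}{8}; t_0 = -\frac{3}{2}; negate the roots.
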